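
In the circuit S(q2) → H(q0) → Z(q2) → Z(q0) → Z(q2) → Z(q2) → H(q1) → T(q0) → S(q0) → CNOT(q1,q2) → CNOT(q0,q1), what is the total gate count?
11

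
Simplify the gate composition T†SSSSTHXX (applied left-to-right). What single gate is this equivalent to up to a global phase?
H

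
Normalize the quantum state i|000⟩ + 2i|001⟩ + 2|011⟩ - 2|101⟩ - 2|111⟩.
0.2425i|000⟩ + 0.4851i|001⟩ + 0.4851|011⟩ - 0.4851|101⟩ - 0.4851|111⟩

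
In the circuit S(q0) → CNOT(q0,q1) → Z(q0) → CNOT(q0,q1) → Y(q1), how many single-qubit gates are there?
3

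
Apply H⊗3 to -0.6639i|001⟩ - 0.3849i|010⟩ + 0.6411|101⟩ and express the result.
(0.2267 - 0.3708i)|000⟩ + (-0.2267 + 0.09864i)|001⟩ + (0.2267 - 0.09864i)|010⟩ + (-0.2267 + 0.3708i)|011⟩ + (-0.2267 - 0.3708i)|100⟩ + (0.2267 + 0.09864i)|101⟩ + (-0.2267 - 0.09864i)|110⟩ + (0.2267 + 0.3708i)|111⟩

H⊗3 gives amp(|y⟩) = (1/2√2) Σ_x (−1)^(x·y) amp(|x⟩), where x·y is the number of positions in which both x and y have a 1.
|000⟩: (-0.6639i - 0.3849i + 0.6411)/(2√2) = (0.2267 - 0.3708i)
|001⟩: (0.6639i - 0.3849i - 0.6411)/(2√2) = (-0.2267 + 0.09864i)
|010⟩: (-0.6639i + 0.3849i + 0.6411)/(2√2) = (0.2267 - 0.09864i)
|011⟩: (0.6639i + 0.3849i - 0.6411)/(2√2) = (-0.2267 + 0.3708i)
|100⟩: (-0.6639i - 0.3849i - 0.6411)/(2√2) = (-0.2267 - 0.3708i)
|101⟩: (0.6639i - 0.3849i + 0.6411)/(2√2) = (0.2267 + 0.09864i)
|110⟩: (-0.6639i + 0.3849i - 0.6411)/(2√2) = (-0.2267 - 0.09864i)
|111⟩: (0.6639i + 0.3849i + 0.6411)/(2√2) = (0.2267 + 0.3708i)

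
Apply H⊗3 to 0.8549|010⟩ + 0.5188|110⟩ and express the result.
0.4857|000⟩ + 0.4857|001⟩ - 0.4857|010⟩ - 0.4857|011⟩ + 0.1188|100⟩ + 0.1188|101⟩ - 0.1188|110⟩ - 0.1188|111⟩

H⊗3 gives amp(|y⟩) = (1/2√2) Σ_x (−1)^(x·y) amp(|x⟩), where x·y is the number of positions in which both x and y have a 1.
|000⟩: (0.8549 + 0.5188)/(2√2) = 0.4857
|001⟩: (0.8549 + 0.5188)/(2√2) = 0.4857
|010⟩: (-0.8549 - 0.5188)/(2√2) = -0.4857
|011⟩: (-0.8549 - 0.5188)/(2√2) = -0.4857
|100⟩: (0.8549 - 0.5188)/(2√2) = 0.1188
|101⟩: (0.8549 - 0.5188)/(2√2) = 0.1188
|110⟩: (-0.8549 + 0.5188)/(2√2) = -0.1188
|111⟩: (-0.8549 + 0.5188)/(2√2) = -0.1188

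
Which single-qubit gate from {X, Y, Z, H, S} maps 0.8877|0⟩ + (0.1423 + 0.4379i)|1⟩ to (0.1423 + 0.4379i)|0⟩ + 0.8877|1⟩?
X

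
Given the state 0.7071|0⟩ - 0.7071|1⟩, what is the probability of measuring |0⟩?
0.5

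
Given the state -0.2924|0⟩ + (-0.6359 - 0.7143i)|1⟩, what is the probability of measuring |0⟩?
0.0855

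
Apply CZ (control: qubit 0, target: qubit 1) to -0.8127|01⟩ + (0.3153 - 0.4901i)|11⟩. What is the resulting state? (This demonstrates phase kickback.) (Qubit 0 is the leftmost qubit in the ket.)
-0.8127|01⟩ + (-0.3153 + 0.4901i)|11⟩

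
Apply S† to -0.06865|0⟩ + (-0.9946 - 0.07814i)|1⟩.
-0.06865|0⟩ + (-0.07814 + 0.9946i)|1⟩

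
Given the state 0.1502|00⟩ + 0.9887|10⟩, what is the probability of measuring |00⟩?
0.02256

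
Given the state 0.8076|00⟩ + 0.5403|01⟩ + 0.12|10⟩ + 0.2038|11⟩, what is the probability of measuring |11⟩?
0.04153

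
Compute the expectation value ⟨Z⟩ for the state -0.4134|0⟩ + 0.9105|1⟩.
-0.6581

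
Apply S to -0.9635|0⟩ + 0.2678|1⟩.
-0.9635|0⟩ + 0.2678i|1⟩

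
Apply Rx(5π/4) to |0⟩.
-0.3827|0⟩ - 0.9239i|1⟩

Rx(5π/4) = [[cos(θ/2), −i·sin(θ/2)], [−i·sin(θ/2), cos(θ/2)]]; θ = 5π/4, cos(θ/2) ≈ -0.382683, sin(θ/2) ≈ 0.92388.
With a = amp(|0⟩) = 1 and b = amp(|1⟩) = 0:
new amp(|0⟩) = (-0.382683)·a + (-0.92388i)·b = -0.3827
new amp(|1⟩) = (-0.92388i)·a + (-0.382683)·b = -0.9239i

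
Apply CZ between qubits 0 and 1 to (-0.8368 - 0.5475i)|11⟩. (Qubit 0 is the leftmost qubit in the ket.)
(0.8368 + 0.5475i)|11⟩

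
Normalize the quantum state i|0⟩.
i|0⟩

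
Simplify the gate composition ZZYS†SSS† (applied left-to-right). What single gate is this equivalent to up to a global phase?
Y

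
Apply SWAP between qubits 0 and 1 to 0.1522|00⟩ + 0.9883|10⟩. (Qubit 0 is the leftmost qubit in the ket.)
0.1522|00⟩ + 0.9883|01⟩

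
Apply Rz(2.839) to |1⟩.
(0.1507 + 0.9886i)|1⟩

Rz(2.839) = [[e^(−iθ/2), 0], [0, e^(iθ/2)]] with e^(±iθ/2) = cos(θ/2) ± i·sin(θ/2); θ = 2.839, cos(θ/2) ≈ 0.15072, sin(θ/2) ≈ 0.988577.
With a = amp(|0⟩) = 0 and b = amp(|1⟩) = 1:
new amp(|0⟩) = (0.15072 - 0.988577i)·a = 0
new amp(|1⟩) = (0.15072 + 0.988577i)·b = (0.1507 + 0.9886i)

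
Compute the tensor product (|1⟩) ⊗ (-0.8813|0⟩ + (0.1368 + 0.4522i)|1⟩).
-0.8813|10⟩ + (0.1368 + 0.4522i)|11⟩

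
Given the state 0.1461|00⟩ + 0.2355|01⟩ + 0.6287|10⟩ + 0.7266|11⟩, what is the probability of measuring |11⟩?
0.5279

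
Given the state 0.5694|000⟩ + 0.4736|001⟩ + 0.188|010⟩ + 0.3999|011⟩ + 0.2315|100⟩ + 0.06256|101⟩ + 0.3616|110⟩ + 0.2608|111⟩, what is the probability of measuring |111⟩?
0.06802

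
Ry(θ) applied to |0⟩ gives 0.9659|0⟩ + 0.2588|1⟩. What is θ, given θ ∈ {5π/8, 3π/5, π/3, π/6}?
π/6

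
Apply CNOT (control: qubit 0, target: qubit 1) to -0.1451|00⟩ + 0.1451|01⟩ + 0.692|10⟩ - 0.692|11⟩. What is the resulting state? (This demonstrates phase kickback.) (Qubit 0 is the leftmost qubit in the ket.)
-0.1451|00⟩ + 0.1451|01⟩ - 0.692|10⟩ + 0.692|11⟩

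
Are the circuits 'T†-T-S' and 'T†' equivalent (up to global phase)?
No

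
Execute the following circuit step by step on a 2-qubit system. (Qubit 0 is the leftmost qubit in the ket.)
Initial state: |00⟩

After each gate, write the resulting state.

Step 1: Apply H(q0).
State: 1/√2|00⟩ + 1/√2|10⟩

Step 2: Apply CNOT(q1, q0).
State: 1/√2|00⟩ + 1/√2|10⟩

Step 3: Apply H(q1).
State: 1/2|00⟩ + 1/2|01⟩ + 1/2|10⟩ + 1/2|11⟩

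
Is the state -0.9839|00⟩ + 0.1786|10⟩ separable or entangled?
Separable

Writing the state as a|00⟩ + b|01⟩ + c|10⟩ + d|11⟩, it is a product state iff ad − bc = 0.
Here (a, b, c, d) = (-0.9839, 0, 0.1786, 0): ad − bc = (-0.9839)(0) − (0)(0.1786) = 0, so the state is separable.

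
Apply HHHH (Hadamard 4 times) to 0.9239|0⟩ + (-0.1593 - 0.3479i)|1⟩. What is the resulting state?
0.9239|0⟩ + (-0.1593 - 0.3479i)|1⟩

H² = I, so an even number of Hadamards cancels: H^4 = I and the state is unchanged.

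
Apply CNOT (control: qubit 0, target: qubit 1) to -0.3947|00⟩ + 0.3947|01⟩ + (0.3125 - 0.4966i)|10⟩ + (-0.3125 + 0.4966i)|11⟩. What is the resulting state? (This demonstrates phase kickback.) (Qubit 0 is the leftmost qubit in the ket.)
-0.3947|00⟩ + 0.3947|01⟩ + (-0.3125 + 0.4966i)|10⟩ + (0.3125 - 0.4966i)|11⟩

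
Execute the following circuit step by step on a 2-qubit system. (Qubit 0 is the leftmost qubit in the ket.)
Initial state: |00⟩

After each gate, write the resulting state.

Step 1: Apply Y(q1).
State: i|01⟩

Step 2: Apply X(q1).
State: i|00⟩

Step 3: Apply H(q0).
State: (1/√2)i|00⟩ + (1/√2)i|10⟩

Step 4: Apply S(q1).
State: (1/√2)i|00⟩ + (1/√2)i|10⟩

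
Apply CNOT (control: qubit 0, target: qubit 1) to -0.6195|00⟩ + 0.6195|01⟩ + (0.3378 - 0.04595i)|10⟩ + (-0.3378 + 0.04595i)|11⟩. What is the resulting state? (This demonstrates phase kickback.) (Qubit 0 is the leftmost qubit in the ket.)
-0.6195|00⟩ + 0.6195|01⟩ + (-0.3378 + 0.04595i)|10⟩ + (0.3378 - 0.04595i)|11⟩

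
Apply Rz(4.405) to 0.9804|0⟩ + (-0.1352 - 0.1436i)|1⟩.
(-0.5789 - 0.7912i)|0⟩ + (0.1957 - 0.02431i)|1⟩

Rz(4.405) = [[e^(−iθ/2), 0], [0, e^(iθ/2)]] with e^(±iθ/2) = cos(θ/2) ± i·sin(θ/2); θ = 4.405, cos(θ/2) ≈ -0.590521, sin(θ/2) ≈ 0.807023.
With a = amp(|0⟩) = 0.9804 and b = amp(|1⟩) = (-0.1352 - 0.1436i):
new amp(|0⟩) = (-0.590521 - 0.807023i)·a = (-0.5789 - 0.7912i)
new amp(|1⟩) = (-0.590521 + 0.807023i)·b = (0.1957 - 0.02431i)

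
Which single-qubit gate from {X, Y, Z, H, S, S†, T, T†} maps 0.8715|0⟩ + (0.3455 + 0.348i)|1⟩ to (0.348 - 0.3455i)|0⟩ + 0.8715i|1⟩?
Y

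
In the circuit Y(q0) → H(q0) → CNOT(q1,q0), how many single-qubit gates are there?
2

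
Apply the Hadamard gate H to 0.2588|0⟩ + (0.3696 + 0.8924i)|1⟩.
(0.4443 + 0.631i)|0⟩ + (-0.07835 - 0.631i)|1⟩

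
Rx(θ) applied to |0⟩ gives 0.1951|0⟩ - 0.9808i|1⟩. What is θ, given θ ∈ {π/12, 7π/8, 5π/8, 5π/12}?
7π/8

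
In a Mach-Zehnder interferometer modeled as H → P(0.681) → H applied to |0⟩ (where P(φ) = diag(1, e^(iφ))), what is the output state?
(0.8885 + 0.3148i)|0⟩ + (0.1115 - 0.3148i)|1⟩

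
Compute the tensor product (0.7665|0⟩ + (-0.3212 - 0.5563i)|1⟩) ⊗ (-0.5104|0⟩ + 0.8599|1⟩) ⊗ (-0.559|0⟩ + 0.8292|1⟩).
0.2187|000⟩ - 0.3244|001⟩ - 0.3684|010⟩ + 0.5465|011⟩ + (-0.09164 - 0.1587i)|100⟩ + (0.1359 + 0.2354i)|101⟩ + (0.1544 + 0.2674i)|110⟩ + (-0.229 - 0.3967i)|111⟩

amp(|b₁b₂…⟩) = product of the factor amplitudes for bits b₁, b₂, …; only kets whose every factor amplitude is nonzero survive.
|000⟩: (0.7665)(-0.5104)(-0.559) = 0.2187
|001⟩: (0.7665)(-0.5104)(0.8292) = -0.3244
|010⟩: (0.7665)(0.8599)(-0.559) = -0.3684
|011⟩: (0.7665)(0.8599)(0.8292) = 0.5465
|100⟩: (-0.3212 - 0.5563i)(-0.5104)(-0.559) = (-0.09164 - 0.1587i)
|101⟩: (-0.3212 - 0.5563i)(-0.5104)(0.8292) = (0.1359 + 0.2354i)
|110⟩: (-0.3212 - 0.5563i)(0.8599)(-0.559) = (0.1544 + 0.2674i)
|111⟩: (-0.3212 - 0.5563i)(0.8599)(0.8292) = (-0.229 - 0.3967i)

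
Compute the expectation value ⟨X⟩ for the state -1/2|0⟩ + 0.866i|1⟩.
0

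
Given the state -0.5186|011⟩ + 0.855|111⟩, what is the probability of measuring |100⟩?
0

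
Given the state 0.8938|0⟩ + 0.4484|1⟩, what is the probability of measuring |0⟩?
0.7989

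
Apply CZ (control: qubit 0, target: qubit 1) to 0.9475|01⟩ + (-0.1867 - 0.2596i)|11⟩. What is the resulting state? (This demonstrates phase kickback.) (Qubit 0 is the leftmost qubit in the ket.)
0.9475|01⟩ + (0.1867 + 0.2596i)|11⟩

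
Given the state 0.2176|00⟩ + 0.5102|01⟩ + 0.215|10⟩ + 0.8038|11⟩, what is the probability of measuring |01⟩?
0.2603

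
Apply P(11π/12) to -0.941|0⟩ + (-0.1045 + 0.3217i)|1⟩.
-0.941|0⟩ + (0.01768 - 0.3378i)|1⟩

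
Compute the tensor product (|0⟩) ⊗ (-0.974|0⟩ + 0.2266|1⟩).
-0.974|00⟩ + 0.2266|01⟩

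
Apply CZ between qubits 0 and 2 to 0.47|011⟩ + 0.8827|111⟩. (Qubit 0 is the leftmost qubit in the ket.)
0.47|011⟩ - 0.8827|111⟩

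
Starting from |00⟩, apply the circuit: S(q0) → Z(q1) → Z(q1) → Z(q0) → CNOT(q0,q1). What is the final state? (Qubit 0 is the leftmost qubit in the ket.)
|00⟩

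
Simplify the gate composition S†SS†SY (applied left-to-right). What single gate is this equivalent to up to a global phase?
Y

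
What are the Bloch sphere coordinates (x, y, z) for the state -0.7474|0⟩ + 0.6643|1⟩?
(-0.993, 0, 0.1173)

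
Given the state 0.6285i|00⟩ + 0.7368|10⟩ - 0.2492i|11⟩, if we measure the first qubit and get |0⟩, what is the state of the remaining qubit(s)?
i|0⟩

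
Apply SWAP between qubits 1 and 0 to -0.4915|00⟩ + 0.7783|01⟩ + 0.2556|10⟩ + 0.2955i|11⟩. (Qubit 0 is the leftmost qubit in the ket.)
-0.4915|00⟩ + 0.2556|01⟩ + 0.7783|10⟩ + 0.2955i|11⟩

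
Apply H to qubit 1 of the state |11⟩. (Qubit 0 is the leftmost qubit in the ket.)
1/√2|10⟩ - 1/√2|11⟩

H on qubit 1 mixes each pair of kets that differ only in qubit 1: amplitudes (a, b) of (|…0…⟩, |…1…⟩) become ((a + b)/√2, (a − b)/√2). Kets absent from the input have amplitude 0.
(|10⟩, |11⟩): (a, b) = (0, 1) → (1/√2, -1/√2)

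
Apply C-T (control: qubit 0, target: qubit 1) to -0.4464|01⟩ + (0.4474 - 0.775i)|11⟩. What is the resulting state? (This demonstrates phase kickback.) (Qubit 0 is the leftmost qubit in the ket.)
-0.4464|01⟩ + (0.8644 - 0.2316i)|11⟩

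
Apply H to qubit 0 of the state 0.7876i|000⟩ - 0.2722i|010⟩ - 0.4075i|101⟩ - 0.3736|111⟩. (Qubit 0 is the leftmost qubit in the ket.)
0.5569i|000⟩ - 0.2881i|001⟩ - 0.1925i|010⟩ - 0.2642|011⟩ + 0.5569i|100⟩ + 0.2881i|101⟩ - 0.1925i|110⟩ + 0.2642|111⟩

H on qubit 0 mixes each pair of kets that differ only in qubit 0: amplitudes (a, b) of (|…0…⟩, |…1…⟩) become ((a + b)/√2, (a − b)/√2). Kets absent from the input have amplitude 0.
(|000⟩, |100⟩): (a, b) = (0.7876i, 0) → (0.5569i, 0.5569i)
(|001⟩, |101⟩): (a, b) = (0, -0.4075i) → (-0.2881i, 0.2881i)
(|010⟩, |110⟩): (a, b) = (-0.2722i, 0) → (-0.1925i, -0.1925i)
(|011⟩, |111⟩): (a, b) = (0, -0.3736) → (-0.2642, 0.2642)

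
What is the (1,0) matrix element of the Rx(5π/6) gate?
-0.9659i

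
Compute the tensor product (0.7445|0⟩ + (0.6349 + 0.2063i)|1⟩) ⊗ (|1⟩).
0.7445|01⟩ + (0.6349 + 0.2063i)|11⟩

amp(|b₁b₂…⟩) = product of the factor amplitudes for bits b₁, b₂, …; only kets whose every factor amplitude is nonzero survive.
|01⟩: (0.7445)(1) = 0.7445
|11⟩: (0.6349 + 0.2063i)(1) = (0.6349 + 0.2063i)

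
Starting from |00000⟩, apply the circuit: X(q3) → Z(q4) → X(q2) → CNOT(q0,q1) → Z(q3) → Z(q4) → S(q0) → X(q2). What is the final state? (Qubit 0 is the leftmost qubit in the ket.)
-|00010⟩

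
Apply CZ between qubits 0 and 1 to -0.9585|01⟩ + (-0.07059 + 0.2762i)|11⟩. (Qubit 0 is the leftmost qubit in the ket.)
-0.9585|01⟩ + (0.07059 - 0.2762i)|11⟩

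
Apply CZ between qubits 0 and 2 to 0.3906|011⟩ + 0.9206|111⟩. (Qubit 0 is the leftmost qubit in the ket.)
0.3906|011⟩ - 0.9206|111⟩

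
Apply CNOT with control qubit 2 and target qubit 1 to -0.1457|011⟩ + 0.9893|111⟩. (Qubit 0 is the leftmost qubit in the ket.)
-0.1457|001⟩ + 0.9893|101⟩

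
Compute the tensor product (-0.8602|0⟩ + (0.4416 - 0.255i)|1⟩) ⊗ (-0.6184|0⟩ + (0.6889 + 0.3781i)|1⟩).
0.5319|00⟩ + (-0.5926 - 0.3252i)|01⟩ + (-0.2731 + 0.1577i)|10⟩ + (0.4006 - 0.008701i)|11⟩

amp(|b₁b₂…⟩) = product of the factor amplitudes for bits b₁, b₂, …; only kets whose every factor amplitude is nonzero survive.
|00⟩: (-0.8602)(-0.6184) = 0.5319
|01⟩: (-0.8602)(0.6889 + 0.3781i) = (-0.5926 - 0.3252i)
|10⟩: (0.4416 - 0.255i)(-0.6184) = (-0.2731 + 0.1577i)
|11⟩: (0.4416 - 0.255i)(0.6889 + 0.3781i) = (0.4006 - 0.008701i)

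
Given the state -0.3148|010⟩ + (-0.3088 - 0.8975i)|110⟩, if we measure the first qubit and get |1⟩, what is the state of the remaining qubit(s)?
(-0.3253 - 0.9456i)|10⟩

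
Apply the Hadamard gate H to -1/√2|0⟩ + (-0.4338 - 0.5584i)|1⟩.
(-0.8067 - 0.3948i)|0⟩ + (-0.1933 + 0.3948i)|1⟩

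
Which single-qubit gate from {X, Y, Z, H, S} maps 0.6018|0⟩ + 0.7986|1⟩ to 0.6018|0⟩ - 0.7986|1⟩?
Z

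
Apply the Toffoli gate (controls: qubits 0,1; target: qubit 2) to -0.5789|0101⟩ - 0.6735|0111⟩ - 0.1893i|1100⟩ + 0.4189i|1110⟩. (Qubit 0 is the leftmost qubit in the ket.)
-0.5789|0101⟩ - 0.6735|0111⟩ + 0.4189i|1100⟩ - 0.1893i|1110⟩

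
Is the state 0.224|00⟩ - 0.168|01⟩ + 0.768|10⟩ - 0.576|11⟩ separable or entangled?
Separable

Writing the state as a|00⟩ + b|01⟩ + c|10⟩ + d|11⟩, it is a product state iff ad − bc = 0.
Here (a, b, c, d) = (0.224, -0.168, 0.768, -0.576): ad − bc = (0.224)(-0.576) − (-0.168)(0.768) = 0, so the state is separable.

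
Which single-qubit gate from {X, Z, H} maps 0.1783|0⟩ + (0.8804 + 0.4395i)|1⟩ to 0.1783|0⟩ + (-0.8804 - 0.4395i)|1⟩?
Z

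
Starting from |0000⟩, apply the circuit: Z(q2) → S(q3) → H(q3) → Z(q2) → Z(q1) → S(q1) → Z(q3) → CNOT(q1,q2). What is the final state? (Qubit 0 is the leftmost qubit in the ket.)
1/√2|0000⟩ - 1/√2|0001⟩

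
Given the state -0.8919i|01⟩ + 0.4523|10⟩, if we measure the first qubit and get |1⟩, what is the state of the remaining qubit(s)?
|0⟩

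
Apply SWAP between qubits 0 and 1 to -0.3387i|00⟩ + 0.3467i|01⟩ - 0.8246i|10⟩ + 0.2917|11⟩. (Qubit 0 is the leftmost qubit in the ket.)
-0.3387i|00⟩ - 0.8246i|01⟩ + 0.3467i|10⟩ + 0.2917|11⟩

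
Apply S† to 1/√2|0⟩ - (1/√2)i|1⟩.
1/√2|0⟩ - 1/√2|1⟩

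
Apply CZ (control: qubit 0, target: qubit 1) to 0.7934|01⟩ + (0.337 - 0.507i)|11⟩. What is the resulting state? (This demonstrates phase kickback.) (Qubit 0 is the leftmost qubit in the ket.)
0.7934|01⟩ + (-0.337 + 0.507i)|11⟩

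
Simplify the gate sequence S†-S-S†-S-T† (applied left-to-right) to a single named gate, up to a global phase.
T†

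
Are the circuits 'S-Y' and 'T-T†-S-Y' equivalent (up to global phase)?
Yes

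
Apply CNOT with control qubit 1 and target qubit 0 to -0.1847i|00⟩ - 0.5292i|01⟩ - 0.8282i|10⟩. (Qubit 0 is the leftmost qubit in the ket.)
-0.1847i|00⟩ - 0.8282i|10⟩ - 0.5292i|11⟩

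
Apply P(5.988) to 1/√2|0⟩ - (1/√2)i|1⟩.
1/√2|0⟩ + (-0.2057 - 0.6765i)|1⟩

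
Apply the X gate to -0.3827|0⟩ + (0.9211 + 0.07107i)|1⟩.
(0.9211 + 0.07107i)|0⟩ - 0.3827|1⟩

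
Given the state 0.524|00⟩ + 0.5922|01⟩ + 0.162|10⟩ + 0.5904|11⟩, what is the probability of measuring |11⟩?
0.3486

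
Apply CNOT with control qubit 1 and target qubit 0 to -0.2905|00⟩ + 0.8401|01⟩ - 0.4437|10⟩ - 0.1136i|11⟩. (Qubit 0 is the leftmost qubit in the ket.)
-0.2905|00⟩ - 0.1136i|01⟩ - 0.4437|10⟩ + 0.8401|11⟩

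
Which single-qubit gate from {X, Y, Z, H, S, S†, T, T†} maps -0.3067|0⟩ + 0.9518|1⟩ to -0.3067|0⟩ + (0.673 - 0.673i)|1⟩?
T†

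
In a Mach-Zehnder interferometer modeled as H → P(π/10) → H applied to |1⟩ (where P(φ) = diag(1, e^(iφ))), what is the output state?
(0.02447 - 0.1545i)|0⟩ + (0.9755 + 0.1545i)|1⟩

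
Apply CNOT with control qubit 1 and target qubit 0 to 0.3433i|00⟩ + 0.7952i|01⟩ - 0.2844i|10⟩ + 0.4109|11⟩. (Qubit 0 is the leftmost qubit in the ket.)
0.3433i|00⟩ + 0.4109|01⟩ - 0.2844i|10⟩ + 0.7952i|11⟩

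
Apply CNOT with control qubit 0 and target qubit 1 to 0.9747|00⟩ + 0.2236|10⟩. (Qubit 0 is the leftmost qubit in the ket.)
0.9747|00⟩ + 0.2236|11⟩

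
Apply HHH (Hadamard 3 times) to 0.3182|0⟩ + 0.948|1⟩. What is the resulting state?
0.8953|0⟩ - 0.4453|1⟩

H² = I, so H^3 = H: a single Hadamard. With (a, b) = (0.3182, 0.948), H gives ((a + b)/√2, (a − b)/√2) = (0.8953, -0.4453).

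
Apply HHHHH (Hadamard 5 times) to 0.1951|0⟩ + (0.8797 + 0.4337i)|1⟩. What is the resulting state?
(0.76 + 0.3067i)|0⟩ + (-0.4841 - 0.3067i)|1⟩

H² = I, so H^5 = H: a single Hadamard. With (a, b) = (0.1951, (0.8797 + 0.4337i)), H gives ((a + b)/√2, (a − b)/√2) = ((0.76 + 0.3067i), (-0.4841 - 0.3067i)).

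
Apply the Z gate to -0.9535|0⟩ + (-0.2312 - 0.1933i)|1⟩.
-0.9535|0⟩ + (0.2312 + 0.1933i)|1⟩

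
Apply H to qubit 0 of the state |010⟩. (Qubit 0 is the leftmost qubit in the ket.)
1/√2|010⟩ + 1/√2|110⟩

H on qubit 0 mixes each pair of kets that differ only in qubit 0: amplitudes (a, b) of (|…0…⟩, |…1…⟩) become ((a + b)/√2, (a − b)/√2). Kets absent from the input have amplitude 0.
(|010⟩, |110⟩): (a, b) = (1, 0) → (1/√2, 1/√2)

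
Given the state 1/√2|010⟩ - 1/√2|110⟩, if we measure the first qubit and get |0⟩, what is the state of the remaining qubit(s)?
|10⟩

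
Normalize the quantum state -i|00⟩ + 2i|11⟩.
-(1/√5)i|00⟩ + 0.8944i|11⟩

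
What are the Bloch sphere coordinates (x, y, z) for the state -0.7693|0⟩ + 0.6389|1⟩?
(-0.983, 0, 0.1836)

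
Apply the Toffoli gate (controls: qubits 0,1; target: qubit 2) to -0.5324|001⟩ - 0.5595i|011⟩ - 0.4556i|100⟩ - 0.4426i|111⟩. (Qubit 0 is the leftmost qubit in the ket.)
-0.5324|001⟩ - 0.5595i|011⟩ - 0.4556i|100⟩ - 0.4426i|110⟩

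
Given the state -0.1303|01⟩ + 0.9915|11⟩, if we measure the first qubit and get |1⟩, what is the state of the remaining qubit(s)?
|1⟩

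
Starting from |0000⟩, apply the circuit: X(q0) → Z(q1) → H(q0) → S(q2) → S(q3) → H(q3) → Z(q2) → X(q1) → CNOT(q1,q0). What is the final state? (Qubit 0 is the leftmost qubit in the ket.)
-1/2|0100⟩ - 1/2|0101⟩ + 1/2|1100⟩ + 1/2|1101⟩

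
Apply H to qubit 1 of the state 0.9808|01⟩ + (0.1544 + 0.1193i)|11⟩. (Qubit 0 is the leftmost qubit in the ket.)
0.6935|00⟩ - 0.6935|01⟩ + (0.1092 + 0.08436i)|10⟩ + (-0.1092 - 0.08436i)|11⟩

H on qubit 1 mixes each pair of kets that differ only in qubit 1: amplitudes (a, b) of (|…0…⟩, |…1…⟩) become ((a + b)/√2, (a − b)/√2). Kets absent from the input have amplitude 0.
(|00⟩, |01⟩): (a, b) = (0, 0.9808) → (0.6935, -0.6935)
(|10⟩, |11⟩): (a, b) = (0, (0.1544 + 0.1193i)) → ((0.1092 + 0.08436i), (-0.1092 - 0.08436i))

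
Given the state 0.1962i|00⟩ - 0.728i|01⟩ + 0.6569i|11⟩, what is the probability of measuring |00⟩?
0.03849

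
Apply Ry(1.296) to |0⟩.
0.7973|0⟩ + 0.6036|1⟩

Ry(1.296) = [[cos(θ/2), −sin(θ/2)], [sin(θ/2), cos(θ/2)]]; θ = 1.296, cos(θ/2) ≈ 0.797293, sin(θ/2) ≈ 0.603593.
With a = amp(|0⟩) = 1 and b = amp(|1⟩) = 0:
new amp(|0⟩) = (0.797293)·a + (-0.603593)·b = 0.7973
new amp(|1⟩) = (0.603593)·a + (0.797293)·b = 0.6036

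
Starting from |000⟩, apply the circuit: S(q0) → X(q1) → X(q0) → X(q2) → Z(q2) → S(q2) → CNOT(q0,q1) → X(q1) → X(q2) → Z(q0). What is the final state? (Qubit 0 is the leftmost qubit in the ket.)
i|110⟩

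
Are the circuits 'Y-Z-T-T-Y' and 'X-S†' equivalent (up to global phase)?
No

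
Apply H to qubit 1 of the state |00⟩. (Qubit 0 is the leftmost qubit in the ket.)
1/√2|00⟩ + 1/√2|01⟩

H on qubit 1 mixes each pair of kets that differ only in qubit 1: amplitudes (a, b) of (|…0…⟩, |…1…⟩) become ((a + b)/√2, (a − b)/√2). Kets absent from the input have amplitude 0.
(|00⟩, |01⟩): (a, b) = (1, 0) → (1/√2, 1/√2)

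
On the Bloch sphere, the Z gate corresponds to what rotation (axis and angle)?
Rotation by π around the z-axis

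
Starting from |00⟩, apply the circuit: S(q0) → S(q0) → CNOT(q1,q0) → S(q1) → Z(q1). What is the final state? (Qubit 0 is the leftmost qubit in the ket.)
|00⟩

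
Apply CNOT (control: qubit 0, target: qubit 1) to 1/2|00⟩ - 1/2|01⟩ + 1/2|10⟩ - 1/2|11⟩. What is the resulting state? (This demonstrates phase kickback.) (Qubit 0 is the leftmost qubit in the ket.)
1/2|00⟩ - 1/2|01⟩ - 1/2|10⟩ + 1/2|11⟩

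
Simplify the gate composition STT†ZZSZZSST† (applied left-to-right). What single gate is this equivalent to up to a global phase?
T†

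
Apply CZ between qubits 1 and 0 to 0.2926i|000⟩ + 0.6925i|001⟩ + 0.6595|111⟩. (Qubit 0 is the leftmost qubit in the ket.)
0.2926i|000⟩ + 0.6925i|001⟩ - 0.6595|111⟩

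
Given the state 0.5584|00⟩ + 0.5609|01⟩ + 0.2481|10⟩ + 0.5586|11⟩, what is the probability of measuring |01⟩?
0.3146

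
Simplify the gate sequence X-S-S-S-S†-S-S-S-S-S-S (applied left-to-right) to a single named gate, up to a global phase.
X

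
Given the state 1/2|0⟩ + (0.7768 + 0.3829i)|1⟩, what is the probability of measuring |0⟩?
1/4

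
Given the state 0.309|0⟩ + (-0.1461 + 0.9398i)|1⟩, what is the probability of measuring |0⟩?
0.09548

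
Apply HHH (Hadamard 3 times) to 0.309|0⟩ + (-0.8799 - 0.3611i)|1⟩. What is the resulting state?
(-0.4037 - 0.2553i)|0⟩ + (0.8407 + 0.2553i)|1⟩

H² = I, so H^3 = H: a single Hadamard. With (a, b) = (0.309, (-0.8799 - 0.3611i)), H gives ((a + b)/√2, (a − b)/√2) = ((-0.4037 - 0.2553i), (0.8407 + 0.2553i)).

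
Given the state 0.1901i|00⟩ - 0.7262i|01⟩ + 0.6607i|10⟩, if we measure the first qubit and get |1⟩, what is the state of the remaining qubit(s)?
i|0⟩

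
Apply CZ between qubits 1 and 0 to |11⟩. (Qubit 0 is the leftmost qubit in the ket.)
-|11⟩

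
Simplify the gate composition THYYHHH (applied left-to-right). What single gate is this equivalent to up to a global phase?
T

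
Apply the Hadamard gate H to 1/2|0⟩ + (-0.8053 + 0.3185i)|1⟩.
(-0.2159 + 0.2252i)|0⟩ + (0.923 - 0.2252i)|1⟩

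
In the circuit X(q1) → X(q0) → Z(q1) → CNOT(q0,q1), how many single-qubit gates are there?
3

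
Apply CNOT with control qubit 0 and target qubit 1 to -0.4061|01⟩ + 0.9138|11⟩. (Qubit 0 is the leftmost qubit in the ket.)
-0.4061|01⟩ + 0.9138|10⟩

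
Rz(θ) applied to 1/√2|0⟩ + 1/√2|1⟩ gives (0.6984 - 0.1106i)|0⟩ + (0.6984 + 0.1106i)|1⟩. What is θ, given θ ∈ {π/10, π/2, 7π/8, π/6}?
π/10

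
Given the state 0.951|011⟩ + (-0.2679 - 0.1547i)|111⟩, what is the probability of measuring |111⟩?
0.0957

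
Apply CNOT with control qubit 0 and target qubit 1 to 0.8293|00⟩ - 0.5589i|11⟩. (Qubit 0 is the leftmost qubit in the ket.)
0.8293|00⟩ - 0.5589i|10⟩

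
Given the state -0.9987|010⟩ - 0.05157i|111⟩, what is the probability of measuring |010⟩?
0.9974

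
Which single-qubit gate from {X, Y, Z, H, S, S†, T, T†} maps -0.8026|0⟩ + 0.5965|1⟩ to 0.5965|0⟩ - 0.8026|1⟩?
X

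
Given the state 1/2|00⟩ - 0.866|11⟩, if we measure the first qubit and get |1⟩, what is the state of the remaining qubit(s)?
-|1⟩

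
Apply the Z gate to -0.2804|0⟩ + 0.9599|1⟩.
-0.2804|0⟩ - 0.9599|1⟩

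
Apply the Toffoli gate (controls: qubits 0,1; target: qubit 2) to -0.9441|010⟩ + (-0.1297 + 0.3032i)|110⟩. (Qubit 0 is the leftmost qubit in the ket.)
-0.9441|010⟩ + (-0.1297 + 0.3032i)|111⟩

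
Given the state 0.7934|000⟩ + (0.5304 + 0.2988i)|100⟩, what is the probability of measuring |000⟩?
0.6295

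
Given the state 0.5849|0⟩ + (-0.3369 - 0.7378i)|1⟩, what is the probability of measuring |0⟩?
0.3421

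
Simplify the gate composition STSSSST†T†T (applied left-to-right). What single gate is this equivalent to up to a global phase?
S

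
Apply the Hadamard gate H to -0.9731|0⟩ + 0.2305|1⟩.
-0.5251|0⟩ - 0.8511|1⟩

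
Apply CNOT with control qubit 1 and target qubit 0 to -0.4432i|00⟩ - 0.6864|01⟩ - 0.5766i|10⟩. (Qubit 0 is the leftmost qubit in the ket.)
-0.4432i|00⟩ - 0.5766i|10⟩ - 0.6864|11⟩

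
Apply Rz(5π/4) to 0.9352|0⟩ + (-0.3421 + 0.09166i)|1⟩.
(-0.3579 - 0.864i)|0⟩ + (0.04623 - 0.3511i)|1⟩

Rz(5π/4) = [[e^(−iθ/2), 0], [0, e^(iθ/2)]] with e^(±iθ/2) = cos(θ/2) ± i·sin(θ/2); θ = 5π/4, cos(θ/2) ≈ -0.382683, sin(θ/2) ≈ 0.92388.
With a = amp(|0⟩) = 0.9352 and b = amp(|1⟩) = (-0.3421 + 0.09166i):
new amp(|0⟩) = (-0.382683 - 0.92388i)·a = (-0.3579 - 0.864i)
new amp(|1⟩) = (-0.382683 + 0.92388i)·b = (0.04623 - 0.3511i)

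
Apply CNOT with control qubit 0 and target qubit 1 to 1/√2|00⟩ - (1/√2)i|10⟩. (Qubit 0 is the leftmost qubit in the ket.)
1/√2|00⟩ - (1/√2)i|11⟩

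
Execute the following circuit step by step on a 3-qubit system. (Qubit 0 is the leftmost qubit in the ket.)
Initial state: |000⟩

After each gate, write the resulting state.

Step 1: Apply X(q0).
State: |100⟩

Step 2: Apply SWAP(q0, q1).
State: |010⟩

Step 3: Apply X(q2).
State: |011⟩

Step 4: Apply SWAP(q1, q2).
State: |011⟩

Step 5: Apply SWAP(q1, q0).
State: |101⟩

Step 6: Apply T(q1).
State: |101⟩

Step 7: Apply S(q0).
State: i|101⟩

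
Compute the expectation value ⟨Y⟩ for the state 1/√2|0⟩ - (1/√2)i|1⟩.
-1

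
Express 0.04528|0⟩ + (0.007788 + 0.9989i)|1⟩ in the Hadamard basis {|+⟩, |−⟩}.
(0.03752 + 0.7063i)|+⟩ + (0.02651 - 0.7063i)|−⟩

With |ψ⟩ = α|0⟩ + β|1⟩, the Hadamard-basis coefficients are ⟨+|ψ⟩ = (α + β)/√2 and ⟨−|ψ⟩ = (α − β)/√2.
Here α = 0.04528, β = (0.007788 + 0.9989i): (α + β)/√2 = (0.03752 + 0.7063i), (α − β)/√2 = (0.02651 - 0.7063i).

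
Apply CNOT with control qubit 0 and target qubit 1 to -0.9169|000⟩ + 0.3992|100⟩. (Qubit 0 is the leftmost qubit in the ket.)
-0.9169|000⟩ + 0.3992|110⟩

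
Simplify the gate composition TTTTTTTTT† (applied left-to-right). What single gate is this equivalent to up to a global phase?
T†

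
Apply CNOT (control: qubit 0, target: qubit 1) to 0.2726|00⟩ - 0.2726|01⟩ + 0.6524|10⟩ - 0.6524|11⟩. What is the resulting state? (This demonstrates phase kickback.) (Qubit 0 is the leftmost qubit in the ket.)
0.2726|00⟩ - 0.2726|01⟩ - 0.6524|10⟩ + 0.6524|11⟩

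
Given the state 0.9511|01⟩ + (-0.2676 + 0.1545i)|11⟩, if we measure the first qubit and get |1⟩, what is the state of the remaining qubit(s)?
(-0.866 + 0.5i)|1⟩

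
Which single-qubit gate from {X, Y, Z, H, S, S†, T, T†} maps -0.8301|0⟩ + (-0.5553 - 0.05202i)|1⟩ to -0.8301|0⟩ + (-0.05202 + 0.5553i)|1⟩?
S†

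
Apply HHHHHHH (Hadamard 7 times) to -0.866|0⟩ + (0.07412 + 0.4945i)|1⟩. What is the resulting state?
(-0.5599 + 0.3497i)|0⟩ + (-0.6648 - 0.3497i)|1⟩

H² = I, so H^7 = H: a single Hadamard. With (a, b) = (-0.866, (0.07412 + 0.4945i)), H gives ((a + b)/√2, (a − b)/√2) = ((-0.5599 + 0.3497i), (-0.6648 - 0.3497i)).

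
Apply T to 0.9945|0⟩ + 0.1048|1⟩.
0.9945|0⟩ + (0.0741 + 0.0741i)|1⟩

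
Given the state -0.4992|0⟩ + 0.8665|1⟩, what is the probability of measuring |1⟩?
0.7508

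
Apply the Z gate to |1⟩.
-|1⟩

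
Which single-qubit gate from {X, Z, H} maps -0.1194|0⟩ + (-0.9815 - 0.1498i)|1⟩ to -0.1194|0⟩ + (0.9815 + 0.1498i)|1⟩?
Z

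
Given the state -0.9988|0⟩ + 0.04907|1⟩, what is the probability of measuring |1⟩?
0.002408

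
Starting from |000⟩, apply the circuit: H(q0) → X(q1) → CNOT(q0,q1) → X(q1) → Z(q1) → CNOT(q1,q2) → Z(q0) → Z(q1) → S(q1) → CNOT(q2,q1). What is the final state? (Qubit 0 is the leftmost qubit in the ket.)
1/√2|000⟩ - (1/√2)i|101⟩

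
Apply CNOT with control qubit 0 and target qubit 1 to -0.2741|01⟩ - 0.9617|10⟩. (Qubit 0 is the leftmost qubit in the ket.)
-0.2741|01⟩ - 0.9617|11⟩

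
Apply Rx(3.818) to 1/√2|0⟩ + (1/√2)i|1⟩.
0.4324|0⟩ - 0.9017i|1⟩

Rx(3.818) = [[cos(θ/2), −i·sin(θ/2)], [−i·sin(θ/2), cos(θ/2)]]; θ = 3.818, cos(θ/2) ≈ -0.331793, sin(θ/2) ≈ 0.943352.
With a = amp(|0⟩) = 1/√2 and b = amp(|1⟩) = (1/√2)i:
new amp(|0⟩) = (-0.331793)·a + (-0.943352i)·b = 0.4324
new amp(|1⟩) = (-0.943352i)·a + (-0.331793)·b = -0.9017i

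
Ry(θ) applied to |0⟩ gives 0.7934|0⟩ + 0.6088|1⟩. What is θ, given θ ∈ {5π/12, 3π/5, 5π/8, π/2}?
5π/12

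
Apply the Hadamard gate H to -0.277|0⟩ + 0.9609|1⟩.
0.4836|0⟩ - 0.8753|1⟩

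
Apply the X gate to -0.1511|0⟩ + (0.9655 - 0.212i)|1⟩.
(0.9655 - 0.212i)|0⟩ - 0.1511|1⟩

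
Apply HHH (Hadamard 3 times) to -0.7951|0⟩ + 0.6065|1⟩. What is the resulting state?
-0.1334|0⟩ - 0.9911|1⟩

H² = I, so H^3 = H: a single Hadamard. With (a, b) = (-0.7951, 0.6065), H gives ((a + b)/√2, (a − b)/√2) = (-0.1334, -0.9911).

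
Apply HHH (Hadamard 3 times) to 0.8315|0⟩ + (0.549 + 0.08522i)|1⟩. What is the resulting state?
(0.9762 + 0.06026i)|0⟩ + (0.1998 - 0.06026i)|1⟩

H² = I, so H^3 = H: a single Hadamard. With (a, b) = (0.8315, (0.549 + 0.08522i)), H gives ((a + b)/√2, (a − b)/√2) = ((0.9762 + 0.06026i), (0.1998 - 0.06026i)).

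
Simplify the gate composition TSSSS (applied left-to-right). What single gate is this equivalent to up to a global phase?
T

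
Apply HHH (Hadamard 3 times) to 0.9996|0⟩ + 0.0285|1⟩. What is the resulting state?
0.727|0⟩ + 0.6867|1⟩

H² = I, so H^3 = H: a single Hadamard. With (a, b) = (0.9996, 0.0285), H gives ((a + b)/√2, (a − b)/√2) = (0.727, 0.6867).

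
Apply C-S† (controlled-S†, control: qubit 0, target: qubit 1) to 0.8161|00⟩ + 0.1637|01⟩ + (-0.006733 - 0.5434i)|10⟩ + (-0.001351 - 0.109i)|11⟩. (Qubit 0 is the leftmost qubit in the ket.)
0.8161|00⟩ + 0.1637|01⟩ + (-0.006733 - 0.5434i)|10⟩ + (-0.109 + 0.001351i)|11⟩

C-S† leaves the control-|0⟩ kets |00⟩, |01⟩ unchanged and applies S† to qubit 1 on the control-|1⟩ pair (|10⟩, |11⟩).
S† = [[1, 0], [0, -i]].
With a = amp(|10⟩) = (-0.006733 - 0.5434i) and b = amp(|11⟩) = (-0.001351 - 0.109i):
new amp(|10⟩) = (1)·a = (-0.006733 - 0.5434i)
new amp(|11⟩) = (-i)·b = (-0.109 + 0.001351i)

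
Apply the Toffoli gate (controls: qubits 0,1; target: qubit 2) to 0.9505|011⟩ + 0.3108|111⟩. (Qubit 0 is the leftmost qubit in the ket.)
0.9505|011⟩ + 0.3108|110⟩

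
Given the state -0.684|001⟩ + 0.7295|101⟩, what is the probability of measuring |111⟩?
0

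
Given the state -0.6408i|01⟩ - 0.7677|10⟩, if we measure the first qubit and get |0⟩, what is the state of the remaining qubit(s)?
-i|1⟩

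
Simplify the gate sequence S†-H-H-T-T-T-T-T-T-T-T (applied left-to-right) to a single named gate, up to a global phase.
S†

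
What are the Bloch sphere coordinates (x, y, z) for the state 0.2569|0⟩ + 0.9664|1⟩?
(0.4965, 0, -0.8679)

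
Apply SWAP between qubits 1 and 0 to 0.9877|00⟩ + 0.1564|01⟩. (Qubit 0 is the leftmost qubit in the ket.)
0.9877|00⟩ + 0.1564|10⟩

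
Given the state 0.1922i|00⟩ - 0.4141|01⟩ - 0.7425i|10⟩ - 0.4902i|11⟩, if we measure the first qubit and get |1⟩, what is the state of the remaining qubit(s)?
-0.8345i|0⟩ - 0.551i|1⟩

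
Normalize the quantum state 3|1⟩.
|1⟩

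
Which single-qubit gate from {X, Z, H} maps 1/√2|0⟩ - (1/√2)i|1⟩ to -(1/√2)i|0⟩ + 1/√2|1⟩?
X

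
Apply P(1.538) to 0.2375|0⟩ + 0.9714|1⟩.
0.2375|0⟩ + (0.03185 + 0.9709i)|1⟩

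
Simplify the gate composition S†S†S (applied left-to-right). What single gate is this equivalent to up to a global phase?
S†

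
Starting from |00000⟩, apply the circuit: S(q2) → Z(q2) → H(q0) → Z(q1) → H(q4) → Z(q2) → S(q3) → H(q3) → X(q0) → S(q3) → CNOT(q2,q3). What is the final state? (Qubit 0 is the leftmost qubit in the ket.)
1/√8|00000⟩ + 1/√8|00001⟩ + (1/√8)i|00010⟩ + (1/√8)i|00011⟩ + 1/√8|10000⟩ + 1/√8|10001⟩ + (1/√8)i|10010⟩ + (1/√8)i|10011⟩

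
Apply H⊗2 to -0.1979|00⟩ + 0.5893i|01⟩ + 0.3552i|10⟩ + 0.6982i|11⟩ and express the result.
(-0.09895 + 0.8214i)|00⟩ + (-0.09895 - 0.4662i)|01⟩ + (-0.09895 - 0.2321i)|10⟩ + (-0.09895 - 0.1232i)|11⟩

H⊗2 gives amp(|y⟩) = (1/2) Σ_x (−1)^(x·y) amp(|x⟩), where x·y is the number of positions in which both x and y have a 1.
|00⟩: (-0.1979 + 0.5893i + 0.3552i + 0.6982i)/2 = (-0.09895 + 0.8214i)
|01⟩: (-0.1979 - 0.5893i + 0.3552i - 0.6982i)/2 = (-0.09895 - 0.4662i)
|10⟩: (-0.1979 + 0.5893i - 0.3552i - 0.6982i)/2 = (-0.09895 - 0.2321i)
|11⟩: (-0.1979 - 0.5893i - 0.3552i + 0.6982i)/2 = (-0.09895 - 0.1232i)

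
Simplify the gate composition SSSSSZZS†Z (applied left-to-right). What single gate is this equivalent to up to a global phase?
Z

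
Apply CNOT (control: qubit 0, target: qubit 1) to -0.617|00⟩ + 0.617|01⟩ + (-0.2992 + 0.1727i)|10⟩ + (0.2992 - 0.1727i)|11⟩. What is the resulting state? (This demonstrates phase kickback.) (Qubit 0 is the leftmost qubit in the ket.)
-0.617|00⟩ + 0.617|01⟩ + (0.2992 - 0.1727i)|10⟩ + (-0.2992 + 0.1727i)|11⟩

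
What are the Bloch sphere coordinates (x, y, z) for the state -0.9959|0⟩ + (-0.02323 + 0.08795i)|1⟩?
(0.04627, -0.1752, 0.9835)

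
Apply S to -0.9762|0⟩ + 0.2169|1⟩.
-0.9762|0⟩ + 0.2169i|1⟩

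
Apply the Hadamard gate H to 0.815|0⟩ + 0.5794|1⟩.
0.986|0⟩ + 0.1666|1⟩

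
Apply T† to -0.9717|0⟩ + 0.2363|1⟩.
-0.9717|0⟩ + (0.1671 - 0.1671i)|1⟩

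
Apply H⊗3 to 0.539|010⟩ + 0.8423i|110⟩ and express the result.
(0.1906 + 0.2978i)|000⟩ + (0.1906 + 0.2978i)|001⟩ + (-0.1906 - 0.2978i)|010⟩ + (-0.1906 - 0.2978i)|011⟩ + (0.1906 - 0.2978i)|100⟩ + (0.1906 - 0.2978i)|101⟩ + (-0.1906 + 0.2978i)|110⟩ + (-0.1906 + 0.2978i)|111⟩

H⊗3 gives amp(|y⟩) = (1/2√2) Σ_x (−1)^(x·y) amp(|x⟩), where x·y is the number of positions in which both x and y have a 1.
|000⟩: (0.539 + 0.8423i)/(2√2) = (0.1906 + 0.2978i)
|001⟩: (0.539 + 0.8423i)/(2√2) = (0.1906 + 0.2978i)
|010⟩: (-0.539 - 0.8423i)/(2√2) = (-0.1906 - 0.2978i)
|011⟩: (-0.539 - 0.8423i)/(2√2) = (-0.1906 - 0.2978i)
|100⟩: (0.539 - 0.8423i)/(2√2) = (0.1906 - 0.2978i)
|101⟩: (0.539 - 0.8423i)/(2√2) = (0.1906 - 0.2978i)
|110⟩: (-0.539 + 0.8423i)/(2√2) = (-0.1906 + 0.2978i)
|111⟩: (-0.539 + 0.8423i)/(2√2) = (-0.1906 + 0.2978i)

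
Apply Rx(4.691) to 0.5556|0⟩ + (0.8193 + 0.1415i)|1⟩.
(-0.2875 - 0.5855i)|0⟩ + (-0.5731 - 0.496i)|1⟩

Rx(4.691) = [[cos(θ/2), −i·sin(θ/2)], [−i·sin(θ/2), cos(θ/2)]]; θ = 4.691, cos(θ/2) ≈ -0.699504, sin(θ/2) ≈ 0.714628.
With a = amp(|0⟩) = 0.5556 and b = amp(|1⟩) = (0.8193 + 0.1415i):
new amp(|0⟩) = (-0.699504)·a + (-0.714628i)·b = (-0.2875 - 0.5855i)
new amp(|1⟩) = (-0.714628i)·a + (-0.699504)·b = (-0.5731 - 0.496i)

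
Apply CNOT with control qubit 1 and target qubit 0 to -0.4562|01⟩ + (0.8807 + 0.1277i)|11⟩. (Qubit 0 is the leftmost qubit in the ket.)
(0.8807 + 0.1277i)|01⟩ - 0.4562|11⟩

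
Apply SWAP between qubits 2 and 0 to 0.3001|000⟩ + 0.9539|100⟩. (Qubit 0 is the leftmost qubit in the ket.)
0.3001|000⟩ + 0.9539|001⟩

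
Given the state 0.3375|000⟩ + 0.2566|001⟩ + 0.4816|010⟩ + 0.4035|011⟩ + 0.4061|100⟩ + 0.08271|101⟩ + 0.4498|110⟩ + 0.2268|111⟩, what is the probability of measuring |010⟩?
0.2319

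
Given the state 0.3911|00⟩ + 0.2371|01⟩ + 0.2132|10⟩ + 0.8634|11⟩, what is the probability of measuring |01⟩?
0.05622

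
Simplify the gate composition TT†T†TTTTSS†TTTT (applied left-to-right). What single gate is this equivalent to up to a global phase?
T†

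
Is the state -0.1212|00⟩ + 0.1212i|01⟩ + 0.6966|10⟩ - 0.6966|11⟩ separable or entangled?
Entangled

Writing the state as a|00⟩ + b|01⟩ + c|10⟩ + d|11⟩, it is a product state iff ad − bc = 0.
Here (a, b, c, d) = (-0.1212, 0.1212i, 0.6966, -0.6966): ad − bc = (-0.1212)(-0.6966) − (0.1212i)(0.6966) = (0.08443 - 0.08443i) ≠ 0, so the state is entangled.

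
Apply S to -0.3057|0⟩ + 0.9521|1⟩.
-0.3057|0⟩ + 0.9521i|1⟩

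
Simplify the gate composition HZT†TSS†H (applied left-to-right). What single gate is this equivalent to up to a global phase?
X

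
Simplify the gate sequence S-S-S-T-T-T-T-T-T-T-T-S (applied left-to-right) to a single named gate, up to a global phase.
I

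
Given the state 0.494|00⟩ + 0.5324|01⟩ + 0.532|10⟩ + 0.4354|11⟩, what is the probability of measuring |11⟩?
0.1896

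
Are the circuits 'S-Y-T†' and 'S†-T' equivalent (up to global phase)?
No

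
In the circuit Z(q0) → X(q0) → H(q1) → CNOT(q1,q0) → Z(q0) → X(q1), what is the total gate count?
6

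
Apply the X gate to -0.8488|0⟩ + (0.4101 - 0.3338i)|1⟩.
(0.4101 - 0.3338i)|0⟩ - 0.8488|1⟩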